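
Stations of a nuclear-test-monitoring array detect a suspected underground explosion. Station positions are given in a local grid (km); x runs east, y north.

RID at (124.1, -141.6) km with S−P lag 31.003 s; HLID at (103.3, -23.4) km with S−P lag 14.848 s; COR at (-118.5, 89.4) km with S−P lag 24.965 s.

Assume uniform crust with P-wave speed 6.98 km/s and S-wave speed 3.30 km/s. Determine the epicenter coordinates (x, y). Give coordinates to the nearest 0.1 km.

x ≈ 23.6 km, y ≈ 24.4 km

Distance from S−P lag: d = Δt · v_P v_S / (v_P − v_S) = Δt · (6.98·3.30)/(6.98−3.30) ≈ 6.2592·Δt.
So d_RID = 194.06, d_HLID = 92.94, d_COR = 156.26 km.
Circle about each station: (x − 124.1)² + (y + 141.6)² = 194.06²; (x − 103.3)² + (y + 23.4)² = 92.94²; (x + 118.5)² + (y − 89.4)² = 156.26².
Subtracting pairs of circle equations eliminates x²+y² and gives linear equations (the radical axes):
-41.6 x + 236.4 y = 4788.52
-485.2 x + 462.0 y = -174.66
Solving the 2×2 system: x ≈ 23.6, y ≈ 24.4 km.
Check against RID (with the unrounded x, y): √((x − 124.1)²+(y + 141.6)²) = 194.06 ≈ 194.06 km. ✓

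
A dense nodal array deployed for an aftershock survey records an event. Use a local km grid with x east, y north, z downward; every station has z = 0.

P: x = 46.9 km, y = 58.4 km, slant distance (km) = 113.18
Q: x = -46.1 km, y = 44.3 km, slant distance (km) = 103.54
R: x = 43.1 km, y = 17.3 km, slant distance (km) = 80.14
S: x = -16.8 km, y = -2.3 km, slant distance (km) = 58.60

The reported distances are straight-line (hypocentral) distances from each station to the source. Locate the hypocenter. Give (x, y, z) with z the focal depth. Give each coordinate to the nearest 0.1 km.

(2.4, -35.9, 44.0)

Each station gives a sphere (x−x_i)² + (y−y_i)² + z² = d_i² (stations at z=0).
Subtracting the P sphere from Q and R: z² cancels, leaving linear equations in x and y:
-186.0 x − 28.2 y = 566.71
-7.6 x − 82.2 y = 2934.02
Solving: x ≈ 2.398, y ≈ -35.915 km (keep extra digits for the depth step; rounded: 2.4, -35.9).
Then from the P sphere: z² = 113.18² − (x − 46.9)² − (y − 58.4)² with x = 2.398, y = -35.915, so z ≈ 43.977 ≈ 44.0 km.
Check against S (with the unrounded solution): distance 58.59 ≈ 58.60 km. ✓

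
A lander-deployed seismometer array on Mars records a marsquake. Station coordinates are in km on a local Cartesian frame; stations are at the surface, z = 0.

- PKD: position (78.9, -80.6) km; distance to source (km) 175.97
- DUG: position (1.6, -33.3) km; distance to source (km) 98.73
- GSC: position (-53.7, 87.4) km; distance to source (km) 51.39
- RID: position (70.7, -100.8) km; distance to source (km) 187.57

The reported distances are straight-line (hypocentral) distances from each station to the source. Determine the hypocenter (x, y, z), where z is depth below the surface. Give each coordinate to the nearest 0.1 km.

Each station gives a sphere (x−x_i)² + (y−y_i)² + z² = d_i² (stations at z=0).
Subtracting the PKD sphere from DUG and GSC: z² cancels, leaving linear equations in x and y:
-154.6 x + 94.6 y = 9607.71
-265.2 x + 336.0 y = 26125.39
Solving: x ≈ -28.175, y ≈ 55.516 km (keep extra digits for the depth step; rounded: -28.2, 55.5).
Then from the PKD sphere: z² = 175.97² − (x − 78.9)² − (y + 80.6)² with x = -28.175, y = 55.516, so z ≈ 31.190 ≈ 31.2 km.

(-28.2, 55.5, 31.2)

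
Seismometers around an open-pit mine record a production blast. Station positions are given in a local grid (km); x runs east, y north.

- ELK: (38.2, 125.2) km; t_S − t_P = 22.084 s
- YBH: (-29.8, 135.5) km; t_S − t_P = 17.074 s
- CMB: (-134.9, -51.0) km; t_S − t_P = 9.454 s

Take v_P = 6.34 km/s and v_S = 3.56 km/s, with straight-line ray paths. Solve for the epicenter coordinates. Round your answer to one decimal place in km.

(-107.5, 20.7)

Distance from S−P lag: d = Δt · v_P v_S / (v_P − v_S) = Δt · (6.34·3.56)/(6.34−3.56) ≈ 8.1188·Δt.
So d_ELK = 179.30, d_YBH = 138.62, d_CMB = 76.76 km.
Circle about each station: (x − 38.2)² + (y − 125.2)² = 179.30²; (x + 29.8)² + (y − 135.5)² = 138.62²; (x + 134.9)² + (y + 51.0)² = 76.76².
Subtracting the ELK equation from the YBH and CMB equations removes the quadratic terms:
-136.0 x + 20.6 y = 15047.00
-346.2 x − 352.4 y = 29921.12
Solving the 2×2 system: x ≈ -107.5, y ≈ 20.7 km.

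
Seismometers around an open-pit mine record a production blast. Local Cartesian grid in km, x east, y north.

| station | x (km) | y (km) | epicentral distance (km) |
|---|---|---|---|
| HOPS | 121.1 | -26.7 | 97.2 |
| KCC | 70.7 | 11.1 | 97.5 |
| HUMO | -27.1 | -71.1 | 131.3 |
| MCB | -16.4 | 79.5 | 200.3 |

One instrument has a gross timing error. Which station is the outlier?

HOPS

Solve using three stations at a time. Using KCC, HUMO, MCB (subtract circle equations pairwise → linear system) gives (x, y) ≈ (103.9, -80.7).
Distances from that point to each station vs reported:
  HOPS: calculated 56.7 vs reported 97.2 → residual 40.5 km
  KCC: calculated 97.6 vs reported 97.5 → residual 0.1 km
  HUMO: calculated 131.4 vs reported 131.3 → residual 0.1 km
  MCB: calculated 200.4 vs reported 200.3 → residual 0.1 km
KCC, HUMO, MCB are mutually consistent (residuals ≈ 0); HOPS is off by 40.5 km.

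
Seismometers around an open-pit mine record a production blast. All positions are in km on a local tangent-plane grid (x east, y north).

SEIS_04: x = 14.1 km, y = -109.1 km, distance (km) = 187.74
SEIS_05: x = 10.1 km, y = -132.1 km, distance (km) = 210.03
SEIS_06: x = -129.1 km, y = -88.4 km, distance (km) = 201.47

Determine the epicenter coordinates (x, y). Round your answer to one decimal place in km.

Circle about each station: (x − 14.1)² + (y + 109.1)² = 187.74²; (x − 10.1)² + (y + 132.1)² = 210.03²; (x + 129.1)² + (y + 88.4)² = 201.47².
Subtracting pairs of circle equations eliminates x²+y² and gives linear equations (the radical axes):
-8.0 x − 46.0 y = -3415.49
-286.4 x + 41.4 y = 7035.90
Solving the 2×2 system: x ≈ -13.5, y ≈ 76.6 km.

x ≈ -13.5 km, y ≈ 76.6 km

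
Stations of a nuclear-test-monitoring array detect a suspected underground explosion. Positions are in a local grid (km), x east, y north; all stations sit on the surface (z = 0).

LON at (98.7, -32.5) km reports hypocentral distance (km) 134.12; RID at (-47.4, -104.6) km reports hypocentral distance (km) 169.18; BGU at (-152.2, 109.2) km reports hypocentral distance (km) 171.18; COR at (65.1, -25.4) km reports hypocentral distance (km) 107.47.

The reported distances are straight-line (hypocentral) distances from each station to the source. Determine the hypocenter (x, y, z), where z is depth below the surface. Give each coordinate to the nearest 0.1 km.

Each station gives a sphere (x−x_i)² + (y−y_i)² + z² = d_i² (stations at z=0).
Subtracting the LON sphere from RID and BGU: z² cancels, leaving linear equations in x and y:
-292.2 x − 144.2 y = -8243.72
-501.8 x + 283.4 y = 12977.12
Solving: x ≈ 2.997, y ≈ 51.097 km (keep extra digits for the depth step; rounded: 3.0, 51.1).
Then from the LON sphere: z² = 134.12² − (x − 98.7)² − (y + 32.5)² with x = 2.997, y = 51.097, so z ≈ 42.903 ≈ 42.9 km.

x ≈ 3.0 km, y ≈ 51.1 km, depth ≈ 42.9 km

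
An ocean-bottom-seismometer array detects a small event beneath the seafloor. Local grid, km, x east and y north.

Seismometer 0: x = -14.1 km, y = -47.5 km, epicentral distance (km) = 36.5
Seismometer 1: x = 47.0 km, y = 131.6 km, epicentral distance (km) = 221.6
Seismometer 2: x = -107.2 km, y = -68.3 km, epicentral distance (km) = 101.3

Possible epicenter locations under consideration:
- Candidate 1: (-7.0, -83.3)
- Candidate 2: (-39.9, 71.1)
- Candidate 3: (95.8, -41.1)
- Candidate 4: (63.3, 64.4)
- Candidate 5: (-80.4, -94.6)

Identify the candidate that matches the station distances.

Candidate 1

For each candidate, compare |candidate − station| to the reported distance:
Candidate 1: residuals Seismometer 0 0.0, Seismometer 1 0.0, Seismometer 2 0.0 → max 0.0 km
Candidate 2: residuals Seismometer 0 84.9, Seismometer 1 115.7, Seismometer 2 53.5 → max 115.7 km
Candidate 3: residuals Seismometer 0 73.6, Seismometer 1 42.1, Seismometer 2 103.5 → max 103.5 km
Candidate 4: residuals Seismometer 0 99.6, Seismometer 1 152.5, Seismometer 2 114.8 → max 152.5 km
Candidate 5: residuals Seismometer 0 44.8, Seismometer 1 38.0, Seismometer 2 63.8 → max 63.8 km
Only Candidate 1 has all residuals ≈ 0.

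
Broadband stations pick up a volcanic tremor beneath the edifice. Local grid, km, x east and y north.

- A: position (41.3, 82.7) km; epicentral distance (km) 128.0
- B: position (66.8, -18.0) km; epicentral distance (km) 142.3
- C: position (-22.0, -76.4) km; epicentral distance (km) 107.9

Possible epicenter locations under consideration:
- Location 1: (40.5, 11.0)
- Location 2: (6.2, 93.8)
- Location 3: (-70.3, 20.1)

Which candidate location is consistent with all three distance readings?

Location 3

For each candidate, compare |candidate − station| to the reported distance:
Location 1: residuals A 56.3, B 103.2, C 0.5 → max 103.2 km
Location 2: residuals A 91.2, B 15.1, C 64.6 → max 91.2 km
Location 3: residuals A 0.0, B 0.0, C 0.0 → max 0.0 km
Only Location 3 has all residuals ≈ 0.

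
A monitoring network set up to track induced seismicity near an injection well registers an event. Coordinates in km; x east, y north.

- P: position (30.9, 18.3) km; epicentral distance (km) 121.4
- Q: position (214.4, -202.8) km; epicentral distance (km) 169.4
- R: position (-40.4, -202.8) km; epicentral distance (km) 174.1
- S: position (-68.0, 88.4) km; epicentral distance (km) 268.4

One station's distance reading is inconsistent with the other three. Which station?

S

Solve using three stations at a time. Using P, Q, R (subtract circle equations pairwise → linear system) gives (x, y) ≈ (90.2, -87.6).
Distances from that point to each station vs reported:
  P: calculated 121.4 vs reported 121.4 → residual 0.0 km
  Q: calculated 169.4 vs reported 169.4 → residual 0.0 km
  R: calculated 174.1 vs reported 174.1 → residual 0.0 km
  S: calculated 236.7 vs reported 268.4 → residual 31.7 km
P, Q, R are mutually consistent (residuals ≈ 0); S is off by 31.7 km.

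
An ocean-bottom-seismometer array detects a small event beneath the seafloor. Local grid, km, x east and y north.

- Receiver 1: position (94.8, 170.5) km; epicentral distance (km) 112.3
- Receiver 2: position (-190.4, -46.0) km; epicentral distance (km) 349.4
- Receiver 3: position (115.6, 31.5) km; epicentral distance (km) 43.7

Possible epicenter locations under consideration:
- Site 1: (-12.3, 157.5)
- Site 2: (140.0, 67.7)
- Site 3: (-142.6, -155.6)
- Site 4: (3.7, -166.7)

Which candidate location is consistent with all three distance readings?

Site 2

For each candidate, compare |candidate − station| to the reported distance:
Site 1: residuals Receiver 1 4.4, Receiver 2 79.0, Receiver 3 135.8 → max 135.8 km
Site 2: residuals Receiver 1 0.0, Receiver 2 0.0, Receiver 3 0.0 → max 0.0 km
Site 3: residuals Receiver 1 291.1, Receiver 2 229.8, Receiver 3 275.2 → max 291.1 km
Site 4: residuals Receiver 1 237.0, Receiver 2 120.8, Receiver 3 183.9 → max 237.0 km
Only Site 2 has all residuals ≈ 0.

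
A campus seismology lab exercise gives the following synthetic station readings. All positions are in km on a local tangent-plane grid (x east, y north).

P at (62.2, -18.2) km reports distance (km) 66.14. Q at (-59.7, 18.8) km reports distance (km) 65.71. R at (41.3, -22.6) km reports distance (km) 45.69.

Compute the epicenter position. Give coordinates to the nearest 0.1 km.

Circle about each station: (x − 62.2)² + (y + 18.2)² = 66.14²; (x + 59.7)² + (y − 18.8)² = 65.71²; (x − 41.3)² + (y + 22.6)² = 45.69².
Subtracting pairs of circle equations eliminates x²+y² and gives linear equations (the radical axes):
-243.8 x + 74.0 y = -225.85
-41.8 x − 8.8 y = 303.29
Solving the 2×2 system: x ≈ -3.9, y ≈ -15.9 km.
Check against P (with the unrounded x, y): √((x − 62.2)²+(y + 18.2)²) = 66.14 ≈ 66.14 km. ✓

-3.9 km east, -15.9 km north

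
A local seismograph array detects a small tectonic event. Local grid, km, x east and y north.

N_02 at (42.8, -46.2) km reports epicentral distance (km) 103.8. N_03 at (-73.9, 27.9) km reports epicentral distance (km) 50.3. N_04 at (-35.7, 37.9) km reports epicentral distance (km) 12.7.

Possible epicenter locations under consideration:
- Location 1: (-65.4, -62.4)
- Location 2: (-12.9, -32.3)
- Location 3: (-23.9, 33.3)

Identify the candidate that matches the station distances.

Location 3

For each candidate, compare |candidate − station| to the reported distance:
Location 1: residuals N_02 5.6, N_03 40.4, N_04 91.9 → max 91.9 km
Location 2: residuals N_02 46.4, N_03 35.4, N_04 61.1 → max 61.1 km
Location 3: residuals N_02 0.0, N_03 0.0, N_04 0.0 → max 0.0 km
Only Location 3 has all residuals ≈ 0.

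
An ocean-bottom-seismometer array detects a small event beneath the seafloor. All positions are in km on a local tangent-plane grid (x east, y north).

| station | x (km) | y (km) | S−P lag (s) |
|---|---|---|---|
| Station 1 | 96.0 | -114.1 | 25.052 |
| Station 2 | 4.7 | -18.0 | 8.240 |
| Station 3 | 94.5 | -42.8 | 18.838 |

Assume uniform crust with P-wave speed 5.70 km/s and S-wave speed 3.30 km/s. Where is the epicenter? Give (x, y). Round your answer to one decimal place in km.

Distance from S−P lag: d = Δt · v_P v_S / (v_P − v_S) = Δt · (5.70·3.30)/(5.70−3.30) ≈ 7.8375·Δt.
So d_Station 1 = 196.35, d_Station 2 = 64.58, d_Station 3 = 147.64 km.
Circle about each station: (x − 96.0)² + (y + 114.1)² = 196.35²; (x − 4.7)² + (y + 18.0)² = 64.58²; (x − 94.5)² + (y + 42.8)² = 147.64².
Subtracting the Station 1 equation from the Station 2 and Station 3 equations removes the quadratic terms:
-182.6 x + 192.2 y = 12494.03
-3.0 x + 142.6 y = 5283.03
Solving the 2×2 system: x ≈ -30.1, y ≈ 36.4 km.
Check against Station 1 (with the unrounded x, y): √((x − 96.0)²+(y + 114.1)²) = 196.35 ≈ 196.35 km. ✓

(-30.1, 36.4)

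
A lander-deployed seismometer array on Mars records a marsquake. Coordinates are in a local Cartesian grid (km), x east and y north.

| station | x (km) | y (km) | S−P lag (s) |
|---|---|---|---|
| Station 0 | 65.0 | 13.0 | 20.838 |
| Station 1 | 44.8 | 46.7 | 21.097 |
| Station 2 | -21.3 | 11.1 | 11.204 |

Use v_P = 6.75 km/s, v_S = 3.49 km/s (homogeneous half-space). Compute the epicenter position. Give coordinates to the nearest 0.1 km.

Distance from S−P lag: d = Δt · v_P v_S / (v_P − v_S) = Δt · (6.75·3.49)/(6.75−3.49) ≈ 7.2262·Δt.
So d_Station 0 = 150.58, d_Station 1 = 152.45, d_Station 2 = 80.96 km.
Circle about each station: (x − 65.0)² + (y − 13.0)² = 150.58²; (x − 44.8)² + (y − 46.7)² = 152.45²; (x + 21.3)² + (y − 11.1)² = 80.96².
Subtracting pairs of circle equations eliminates x²+y² and gives linear equations (the radical axes):
-40.4 x + 67.4 y = -772.74
-172.6 x − 3.8 y = 12302.71
Solving the 2×2 system: x ≈ -70.1, y ≈ -53.5 km.

x ≈ -70.1 km, y ≈ -53.5 km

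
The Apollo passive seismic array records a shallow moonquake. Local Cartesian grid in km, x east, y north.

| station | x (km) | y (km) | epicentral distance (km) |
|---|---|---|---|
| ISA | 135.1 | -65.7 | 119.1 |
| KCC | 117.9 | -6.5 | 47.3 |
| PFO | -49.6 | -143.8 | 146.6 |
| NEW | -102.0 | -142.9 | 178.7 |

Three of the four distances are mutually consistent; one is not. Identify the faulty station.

Solve using three stations at a time. Using ISA, PFO, NEW (subtract circle equations pairwise → linear system) gives (x, y) ≈ (26.0, -18.3).
Distances from that point to each station vs reported:
  ISA: calculated 119.0 vs reported 119.1 → residual 0.1 km
  KCC: calculated 92.7 vs reported 47.3 → residual 45.4 km
  PFO: calculated 146.5 vs reported 146.6 → residual 0.1 km
  NEW: calculated 178.6 vs reported 178.7 → residual 0.1 km
ISA, PFO, NEW are mutually consistent (residuals ≈ 0); KCC is off by 45.4 km.

KCC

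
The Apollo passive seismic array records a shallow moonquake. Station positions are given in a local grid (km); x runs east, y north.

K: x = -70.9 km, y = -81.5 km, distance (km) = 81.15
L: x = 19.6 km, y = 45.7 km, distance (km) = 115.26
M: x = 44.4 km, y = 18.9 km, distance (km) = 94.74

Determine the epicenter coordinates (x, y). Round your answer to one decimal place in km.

Circle about each station: (x + 70.9)² + (y + 81.5)² = 81.15²; (x − 19.6)² + (y − 45.7)² = 115.26²; (x − 44.4)² + (y − 18.9)² = 94.74².
Subtracting pairs of circle equations eliminates x²+y² and gives linear equations (the radical axes):
181.0 x + 254.4 y = -15895.96
230.6 x + 200.8 y = -11730.84
Solving the 2×2 system: x ≈ 9.3, y ≈ -69.1 km.
Check against K (with the unrounded x, y): √((x + 70.9)²+(y + 81.5)²) = 81.15 ≈ 81.15 km. ✓

9.3 km east, -69.1 km north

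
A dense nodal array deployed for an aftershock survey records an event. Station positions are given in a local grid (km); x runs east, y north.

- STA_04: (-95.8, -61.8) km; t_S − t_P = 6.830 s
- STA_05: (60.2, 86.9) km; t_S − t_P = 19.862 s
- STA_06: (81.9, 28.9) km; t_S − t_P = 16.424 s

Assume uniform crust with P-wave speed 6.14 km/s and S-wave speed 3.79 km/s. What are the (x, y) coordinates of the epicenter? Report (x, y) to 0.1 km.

(-32.8, -86.4)

Distance from S−P lag: d = Δt · v_P v_S / (v_P − v_S) = Δt · (6.14·3.79)/(6.14−3.79) ≈ 9.9024·Δt.
So d_STA_04 = 67.63, d_STA_05 = 196.68, d_STA_06 = 162.64 km.
Circle about each station: (x + 95.8)² + (y + 61.8)² = 67.63²; (x − 60.2)² + (y − 86.9)² = 196.68²; (x − 81.9)² + (y − 28.9)² = 162.64².
Subtracting pairs of circle equations eliminates x²+y² and gives linear equations (the radical axes):
312.0 x + 297.4 y = -35930.44
355.4 x + 181.4 y = -27332.01
Solving the 2×2 system: x ≈ -32.8, y ≈ -86.4 km.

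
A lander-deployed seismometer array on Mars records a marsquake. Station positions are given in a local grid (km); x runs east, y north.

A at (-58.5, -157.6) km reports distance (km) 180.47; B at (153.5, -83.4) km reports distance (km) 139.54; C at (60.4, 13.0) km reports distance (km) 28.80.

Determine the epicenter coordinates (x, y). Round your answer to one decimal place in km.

Circle about each station: (x + 58.5)² + (y + 157.6)² = 180.47²; (x − 153.5)² + (y + 83.4)² = 139.54²; (x − 60.4)² + (y − 13.0)² = 28.80².
Subtracting the A equation from the B and C equations removes the quadratic terms:
424.0 x + 148.4 y = 15355.81
237.8 x + 341.2 y = 7297.13
Solving the 2×2 system: x ≈ 38.0, y ≈ -5.1 km.
Check against A (with the unrounded x, y): √((x + 58.5)²+(y + 157.6)²) = 180.47 ≈ 180.47 km. ✓

x ≈ 38.0 km, y ≈ -5.1 km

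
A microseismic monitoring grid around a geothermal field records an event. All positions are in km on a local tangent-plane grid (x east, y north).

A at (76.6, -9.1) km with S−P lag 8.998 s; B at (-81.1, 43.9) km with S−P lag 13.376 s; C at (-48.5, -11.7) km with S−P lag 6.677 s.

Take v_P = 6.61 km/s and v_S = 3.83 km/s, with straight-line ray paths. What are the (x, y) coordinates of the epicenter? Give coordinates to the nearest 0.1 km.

Distance from S−P lag: d = Δt · v_P v_S / (v_P − v_S) = Δt · (6.61·3.83)/(6.61−3.83) ≈ 9.1066·Δt.
So d_A = 81.94, d_B = 121.81, d_C = 60.80 km.
Circle about each station: (x − 76.6)² + (y + 9.1)² = 81.94²; (x + 81.1)² + (y − 43.9)² = 121.81²; (x + 48.5)² + (y + 11.7)² = 60.80².
Subtracting pairs of circle equations eliminates x²+y² and gives linear equations (the radical axes):
-315.4 x + 106.0 y = -5569.46
-250.2 x − 5.2 y = -443.71
Solving the 2×2 system: x ≈ 2.7, y ≈ -44.5 km.

2.7 km east, -44.5 km north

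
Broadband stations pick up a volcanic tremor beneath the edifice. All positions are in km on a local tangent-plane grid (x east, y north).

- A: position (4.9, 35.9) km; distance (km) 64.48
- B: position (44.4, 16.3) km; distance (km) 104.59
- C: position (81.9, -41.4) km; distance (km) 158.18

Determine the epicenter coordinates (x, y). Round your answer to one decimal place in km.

x ≈ -59.3 km, y ≈ 29.9 km

Circle about each station: (x − 4.9)² + (y − 35.9)² = 64.48²; (x − 44.4)² + (y − 16.3)² = 104.59²; (x − 81.9)² + (y + 41.4)² = 158.18².
Subtracting pairs of circle equations eliminates x²+y² and gives linear equations (the radical axes):
79.0 x − 39.2 y = -5857.17
154.0 x − 154.6 y = -13754.49
Solving the 2×2 system: x ≈ -59.3, y ≈ 29.9 km.
Check against A (with the unrounded x, y): √((x − 4.9)²+(y − 35.9)²) = 64.49 ≈ 64.48 km. ✓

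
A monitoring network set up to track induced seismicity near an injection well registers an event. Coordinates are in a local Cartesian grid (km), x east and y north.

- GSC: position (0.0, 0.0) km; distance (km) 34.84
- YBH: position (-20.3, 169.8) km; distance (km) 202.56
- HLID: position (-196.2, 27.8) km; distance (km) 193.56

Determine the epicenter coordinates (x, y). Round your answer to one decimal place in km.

Circle about each station: x² + y² = 34.84²; (x + 20.3)² + (y − 169.8)² = 202.56²; (x + 196.2)² + (y − 27.8)² = 193.56².
Subtracting pairs of circle equations eliminates x²+y² and gives linear equations (the radical axes):
-40.6 x + 339.6 y = -10572.60
-392.4 x + 55.6 y = 3015.63
Solving the 2×2 system: x ≈ -12.3, y ≈ -32.6 km.

x ≈ -12.3 km, y ≈ -32.6 km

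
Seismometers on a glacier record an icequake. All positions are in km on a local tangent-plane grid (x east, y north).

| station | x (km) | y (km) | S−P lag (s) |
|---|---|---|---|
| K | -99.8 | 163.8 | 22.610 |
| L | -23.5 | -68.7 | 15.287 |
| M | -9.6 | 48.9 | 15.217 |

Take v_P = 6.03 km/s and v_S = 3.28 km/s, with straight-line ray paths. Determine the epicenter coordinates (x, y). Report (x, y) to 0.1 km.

(-108.2, 1.4)

Distance from S−P lag: d = Δt · v_P v_S / (v_P − v_S) = Δt · (6.03·3.28)/(6.03−3.28) ≈ 7.1921·Δt.
So d_K = 162.61, d_L = 109.95, d_M = 109.44 km.
Circle about each station: (x + 99.8)² + (y − 163.8)² = 162.61²; (x + 23.5)² + (y + 68.7)² = 109.95²; (x + 9.6)² + (y − 48.9)² = 109.44².
Subtracting pairs of circle equations eliminates x²+y² and gives linear equations (the radical axes):
152.6 x − 465.0 y = -17165.53
180.4 x − 229.8 y = -19842.21
Solving the 2×2 system: x ≈ -108.2, y ≈ 1.4 km.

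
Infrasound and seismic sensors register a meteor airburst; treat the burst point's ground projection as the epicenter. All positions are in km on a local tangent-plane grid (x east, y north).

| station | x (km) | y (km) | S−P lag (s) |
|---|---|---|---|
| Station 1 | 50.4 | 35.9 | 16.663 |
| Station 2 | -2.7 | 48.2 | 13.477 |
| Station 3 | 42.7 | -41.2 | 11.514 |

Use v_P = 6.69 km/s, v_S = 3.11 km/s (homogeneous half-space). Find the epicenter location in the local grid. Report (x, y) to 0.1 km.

(-22.8, -27.5)

Distance from S−P lag: d = Δt · v_P v_S / (v_P − v_S) = Δt · (6.69·3.11)/(6.69−3.11) ≈ 5.8117·Δt.
So d_Station 1 = 96.84, d_Station 2 = 78.32, d_Station 3 = 66.92 km.
Circle about each station: (x − 50.4)² + (y − 35.9)² = 96.84²; (x + 2.7)² + (y − 48.2)² = 78.32²; (x − 42.7)² + (y + 41.2)² = 66.92².
Subtracting pairs of circle equations eliminates x²+y² and gives linear equations (the radical axes):
-106.2 x + 24.6 y = 1745.52
-15.4 x − 154.2 y = 4591.46
Solving the 2×2 system: x ≈ -22.8, y ≈ -27.5 km.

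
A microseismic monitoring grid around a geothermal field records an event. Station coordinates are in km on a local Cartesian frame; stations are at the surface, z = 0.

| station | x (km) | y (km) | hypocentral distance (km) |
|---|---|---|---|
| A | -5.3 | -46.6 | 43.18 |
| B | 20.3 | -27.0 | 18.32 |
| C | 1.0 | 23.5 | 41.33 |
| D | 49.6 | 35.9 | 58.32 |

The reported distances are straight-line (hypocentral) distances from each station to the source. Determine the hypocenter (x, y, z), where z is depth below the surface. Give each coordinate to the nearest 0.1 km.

Each station gives a sphere (x−x_i)² + (y−y_i)² + z² = d_i² (stations at z=0).
Subtracting the A sphere from B and C: z² cancels, leaving linear equations in x and y:
51.2 x + 39.2 y = 470.33
12.6 x + 140.2 y = -1490.06
Solving: x ≈ 18.603, y ≈ -12.300 km (keep extra digits for the depth step; rounded: 18.6, -12.3).
Then from the A sphere: z² = 43.18² − (x + 5.3)² − (y + 46.6)² with x = 18.603, y = -12.300, so z ≈ 10.801 ≈ 10.8 km.

x ≈ 18.6 km, y ≈ -12.3 km, depth ≈ 10.8 km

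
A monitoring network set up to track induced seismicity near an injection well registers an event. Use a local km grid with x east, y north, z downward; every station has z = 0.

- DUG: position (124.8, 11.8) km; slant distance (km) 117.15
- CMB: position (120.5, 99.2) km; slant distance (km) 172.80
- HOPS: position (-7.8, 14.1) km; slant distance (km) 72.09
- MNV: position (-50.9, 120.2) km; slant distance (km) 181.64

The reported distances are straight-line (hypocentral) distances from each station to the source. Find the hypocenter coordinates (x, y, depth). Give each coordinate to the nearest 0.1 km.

(25.4, -41.6, 31.5)

Each station gives a sphere (x−x_i)² + (y−y_i)² + z² = d_i² (stations at z=0).
Subtracting the DUG sphere from CMB and HOPS: z² cancels, leaving linear equations in x and y:
-8.6 x + 174.8 y = -7489.11
-265.2 x + 4.6 y = -6927.48
Solving: x ≈ 25.400, y ≈ -41.594 km (keep extra digits for the depth step; rounded: 25.4, -41.6).
Then from the DUG sphere: z² = 117.15² − (x − 124.8)² − (y − 11.8)² with x = 25.400, y = -41.594, so z ≈ 31.509 ≈ 31.5 km.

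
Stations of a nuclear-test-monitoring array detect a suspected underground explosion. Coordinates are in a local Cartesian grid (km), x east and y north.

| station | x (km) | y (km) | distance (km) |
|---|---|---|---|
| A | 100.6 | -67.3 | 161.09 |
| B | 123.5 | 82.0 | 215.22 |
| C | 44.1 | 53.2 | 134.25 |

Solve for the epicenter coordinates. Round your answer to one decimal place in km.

x ≈ -57.2 km, y ≈ -34.9 km

Circle about each station: (x − 100.6)² + (y + 67.3)² = 161.09²; (x − 123.5)² + (y − 82.0)² = 215.22²; (x − 44.1)² + (y − 53.2)² = 134.25².
Subtracting pairs of circle equations eliminates x²+y² and gives linear equations (the radical axes):
45.8 x + 298.6 y = -13043.06
-113.0 x + 241.0 y = -1947.67
Solving the 2×2 system: x ≈ -57.2, y ≈ -34.9 km.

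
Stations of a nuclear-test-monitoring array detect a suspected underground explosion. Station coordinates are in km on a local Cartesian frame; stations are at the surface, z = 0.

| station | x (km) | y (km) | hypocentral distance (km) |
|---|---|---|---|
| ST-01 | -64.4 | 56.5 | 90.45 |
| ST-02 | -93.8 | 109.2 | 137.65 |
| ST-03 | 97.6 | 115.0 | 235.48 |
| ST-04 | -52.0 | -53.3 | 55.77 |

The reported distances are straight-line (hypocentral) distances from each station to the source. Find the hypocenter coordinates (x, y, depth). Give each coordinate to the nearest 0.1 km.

Each station gives a sphere (x−x_i)² + (y−y_i)² + z² = d_i² (stations at z=0).
Subtracting the ST-01 sphere from ST-02 and ST-03: z² cancels, leaving linear equations in x and y:
-58.8 x + 105.4 y = 2617.15
324.0 x + 117.0 y = -31858.48
Solving: x ≈ -89.304, y ≈ -24.990 km (keep extra digits for the depth step; rounded: -89.3, -25.0).
Then from the ST-01 sphere: z² = 90.45² − (x + 64.4)² − (y − 56.5)² with x = -89.304, y = -24.990, so z ≈ 30.338 ≈ 30.3 km.

x ≈ -89.3 km, y ≈ -25.0 km, depth ≈ 30.3 km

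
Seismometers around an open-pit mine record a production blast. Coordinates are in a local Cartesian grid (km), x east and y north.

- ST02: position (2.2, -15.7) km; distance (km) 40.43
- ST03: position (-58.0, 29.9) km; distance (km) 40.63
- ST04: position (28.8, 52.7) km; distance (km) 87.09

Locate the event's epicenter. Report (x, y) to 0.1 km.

-36.7 km east, -4.7 km north

Circle about each station: (x − 2.2)² + (y + 15.7)² = 40.43²; (x + 58.0)² + (y − 29.9)² = 40.63²; (x − 28.8)² + (y − 52.7)² = 87.09².
Subtracting the ST02 equation from the ST03 and ST04 equations removes the quadratic terms:
-120.4 x + 91.2 y = 3990.47
53.2 x + 136.8 y = -2594.68
Solving the 2×2 system: x ≈ -36.7, y ≈ -4.7 km.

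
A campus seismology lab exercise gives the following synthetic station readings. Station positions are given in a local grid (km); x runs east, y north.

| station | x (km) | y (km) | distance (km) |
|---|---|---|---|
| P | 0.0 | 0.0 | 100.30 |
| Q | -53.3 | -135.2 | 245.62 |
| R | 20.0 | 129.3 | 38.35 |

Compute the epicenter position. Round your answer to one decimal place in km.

(35.0, 94.0)

Circle about each station: x² + y² = 100.30²; (x + 53.3)² + (y + 135.2)² = 245.62²; (x − 20.0)² + (y − 129.3)² = 38.35².
Subtracting pairs of circle equations eliminates x²+y² and gives linear equations (the radical axes):
-106.6 x − 270.4 y = -29149.16
40.0 x + 258.6 y = 25707.86
Solving the 2×2 system: x ≈ 35.0, y ≈ 94.0 km.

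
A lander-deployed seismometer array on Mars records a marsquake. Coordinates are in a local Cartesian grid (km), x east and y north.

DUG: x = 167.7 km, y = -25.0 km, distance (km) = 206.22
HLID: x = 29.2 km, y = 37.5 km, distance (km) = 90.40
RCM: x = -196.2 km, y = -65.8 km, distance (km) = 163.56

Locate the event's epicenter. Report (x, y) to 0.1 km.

Circle about each station: (x − 167.7)² + (y + 25.0)² = 206.22²; (x − 29.2)² + (y − 37.5)² = 90.40²; (x + 196.2)² + (y + 65.8)² = 163.56².
Subtracting the DUG equation from the HLID and RCM equations removes the quadratic terms:
-277.0 x + 125.0 y = 7865.13
-727.8 x − 81.6 y = 29850.60
Solving the 2×2 system: x ≈ -38.5, y ≈ -22.4 km.

-38.5 km east, -22.4 km north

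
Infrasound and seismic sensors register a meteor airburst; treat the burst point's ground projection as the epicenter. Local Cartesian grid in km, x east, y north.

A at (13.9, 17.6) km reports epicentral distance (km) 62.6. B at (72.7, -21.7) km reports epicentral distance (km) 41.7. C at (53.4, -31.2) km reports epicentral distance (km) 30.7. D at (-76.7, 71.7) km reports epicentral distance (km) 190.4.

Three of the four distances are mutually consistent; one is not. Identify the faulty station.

Solve using three stations at a time. Using B, C, D (subtract circle equations pairwise → linear system) gives (x, y) ≈ (59.6, -61.3).
Distances from that point to each station vs reported:
  A: calculated 91.1 vs reported 62.6 → residual 28.5 km
  B: calculated 41.7 vs reported 41.7 → residual 0.0 km
  C: calculated 30.7 vs reported 30.7 → residual 0.0 km
  D: calculated 190.4 vs reported 190.4 → residual 0.0 km
B, C, D are mutually consistent (residuals ≈ 0); A is off by 28.5 km.

A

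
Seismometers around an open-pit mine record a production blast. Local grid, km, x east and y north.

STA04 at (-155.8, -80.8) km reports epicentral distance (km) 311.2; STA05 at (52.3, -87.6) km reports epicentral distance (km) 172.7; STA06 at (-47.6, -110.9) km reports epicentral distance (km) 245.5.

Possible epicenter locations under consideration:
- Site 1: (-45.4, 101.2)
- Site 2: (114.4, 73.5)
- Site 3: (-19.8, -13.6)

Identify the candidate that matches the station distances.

For each candidate, compare |candidate − station| to the reported distance:
Site 1: residuals STA04 98.3, STA05 39.9, STA06 33.4 → max 98.3 km
Site 2: residuals STA04 0.0, STA05 0.0, STA06 0.0 → max 0.0 km
Site 3: residuals STA04 159.5, STA05 69.4, STA06 144.3 → max 159.5 km
Only Site 2 has all residuals ≈ 0.

Site 2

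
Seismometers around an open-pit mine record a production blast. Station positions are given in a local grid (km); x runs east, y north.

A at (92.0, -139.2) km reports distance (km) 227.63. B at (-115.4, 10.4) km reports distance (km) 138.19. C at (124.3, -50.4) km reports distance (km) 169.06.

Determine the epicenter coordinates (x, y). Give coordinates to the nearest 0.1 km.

Circle about each station: (x − 92.0)² + (y + 139.2)² = 227.63²; (x + 115.4)² + (y − 10.4)² = 138.19²; (x − 124.3)² + (y + 50.4)² = 169.06².
Subtracting pairs of circle equations eliminates x²+y² and gives linear equations (the radical axes):
-414.8 x + 299.2 y = 18303.62
64.6 x + 177.6 y = 13384.14
Solving the 2×2 system: x ≈ 8.1, y ≈ 72.4 km.

x ≈ 8.1 km, y ≈ 72.4 km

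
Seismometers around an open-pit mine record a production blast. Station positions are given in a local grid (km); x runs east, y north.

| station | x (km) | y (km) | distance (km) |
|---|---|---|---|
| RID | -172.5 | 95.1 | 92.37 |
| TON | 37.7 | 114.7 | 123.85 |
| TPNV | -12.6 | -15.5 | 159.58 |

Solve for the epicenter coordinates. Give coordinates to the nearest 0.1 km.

Circle about each station: (x + 172.5)² + (y − 95.1)² = 92.37²; (x − 37.7)² + (y − 114.7)² = 123.85²; (x + 12.6)² + (y + 15.5)² = 159.58².
Subtracting the RID equation from the TON and TPNV equations removes the quadratic terms:
420.4 x + 39.2 y = -31029.49
319.8 x − 221.2 y = -55334.81
Solving the 2×2 system: x ≈ -85.6, y ≈ 126.4 km.
Check against RID (with the unrounded x, y): √((x + 172.5)²+(y − 95.1)²) = 92.37 ≈ 92.37 km. ✓

(-85.6, 126.4)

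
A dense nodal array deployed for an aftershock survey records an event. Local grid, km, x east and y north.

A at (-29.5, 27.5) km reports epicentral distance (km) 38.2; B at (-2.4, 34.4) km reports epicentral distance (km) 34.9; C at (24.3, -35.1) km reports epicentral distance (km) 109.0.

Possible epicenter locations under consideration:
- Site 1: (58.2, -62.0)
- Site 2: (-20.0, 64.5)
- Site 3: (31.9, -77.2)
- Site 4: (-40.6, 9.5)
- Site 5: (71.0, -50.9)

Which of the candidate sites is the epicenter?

Site 2

For each candidate, compare |candidate − station| to the reported distance:
Site 1: residuals A 87.1, B 79.0, C 65.7 → max 87.1 km
Site 2: residuals A 0.0, B 0.0, C 0.0 → max 0.0 km
Site 3: residuals A 83.2, B 81.9, C 66.2 → max 83.2 km
Site 4: residuals A 17.1, B 10.7, C 30.3 → max 30.3 km
Site 5: residuals A 89.3, B 77.6, C 59.7 → max 89.3 km
Only Site 2 has all residuals ≈ 0.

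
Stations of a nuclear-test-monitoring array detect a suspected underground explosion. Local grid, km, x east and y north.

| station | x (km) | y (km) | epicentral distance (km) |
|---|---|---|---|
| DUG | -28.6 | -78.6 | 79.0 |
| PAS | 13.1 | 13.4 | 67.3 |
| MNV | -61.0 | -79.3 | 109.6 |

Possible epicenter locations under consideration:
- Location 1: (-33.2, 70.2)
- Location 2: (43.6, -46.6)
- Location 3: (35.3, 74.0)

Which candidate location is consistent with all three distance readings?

For each candidate, compare |candidate − station| to the reported distance:
Location 1: residuals DUG 69.9, PAS 6.0, MNV 42.5 → max 69.9 km
Location 2: residuals DUG 0.0, PAS 0.0, MNV 0.0 → max 0.0 km
Location 3: residuals DUG 86.4, PAS 2.8, MNV 71.4 → max 86.4 km
Only Location 2 has all residuals ≈ 0.

Location 2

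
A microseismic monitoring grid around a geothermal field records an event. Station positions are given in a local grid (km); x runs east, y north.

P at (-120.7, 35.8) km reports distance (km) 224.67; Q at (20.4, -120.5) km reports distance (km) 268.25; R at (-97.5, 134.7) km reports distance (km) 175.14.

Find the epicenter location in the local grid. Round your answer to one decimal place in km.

x ≈ 77.5 km, y ≈ 141.6 km

Circle about each station: (x + 120.7)² + (y − 35.8)² = 224.67²; (x − 20.4)² + (y + 120.5)² = 268.25²; (x + 97.5)² + (y − 134.7)² = 175.14².
Subtracting the P equation from the Q and R equations removes the quadratic terms:
282.2 x − 312.6 y = -22395.17
46.4 x + 197.8 y = 31602.80
Solving the 2×2 system: x ≈ 77.5, y ≈ 141.6 km.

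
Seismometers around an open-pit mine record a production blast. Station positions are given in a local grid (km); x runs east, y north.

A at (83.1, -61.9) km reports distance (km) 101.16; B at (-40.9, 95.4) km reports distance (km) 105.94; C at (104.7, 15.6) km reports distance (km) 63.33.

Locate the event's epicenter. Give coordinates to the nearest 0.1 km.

Circle about each station: (x − 83.1)² + (y + 61.9)² = 101.16²; (x + 40.9)² + (y − 95.4)² = 105.94²; (x − 104.7)² + (y − 15.6)² = 63.33².
Subtracting the A equation from the B and C equations removes the quadratic terms:
-248.0 x + 314.6 y = -953.19
43.2 x + 155.0 y = 6690.89
Solving the 2×2 system: x ≈ 43.3, y ≈ 31.1 km.

43.3 km east, 31.1 km north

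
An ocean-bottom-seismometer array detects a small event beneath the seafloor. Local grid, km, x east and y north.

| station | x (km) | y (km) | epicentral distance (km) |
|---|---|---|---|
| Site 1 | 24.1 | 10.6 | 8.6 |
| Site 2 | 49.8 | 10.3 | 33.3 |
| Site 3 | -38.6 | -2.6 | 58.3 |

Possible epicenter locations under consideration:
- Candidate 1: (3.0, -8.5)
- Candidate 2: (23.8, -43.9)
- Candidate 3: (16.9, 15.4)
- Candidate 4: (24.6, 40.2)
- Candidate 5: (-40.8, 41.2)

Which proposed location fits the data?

For each candidate, compare |candidate − station| to the reported distance:
Candidate 1: residuals Site 1 19.9, Site 2 17.1, Site 3 16.3 → max 19.9 km
Candidate 2: residuals Site 1 45.9, Site 2 26.8, Site 3 16.5 → max 45.9 km
Candidate 3: residuals Site 1 0.1, Site 2 0.0, Site 3 0.0 → max 0.1 km
Candidate 4: residuals Site 1 21.0, Site 2 5.8, Site 3 18.0 → max 21.0 km
Candidate 5: residuals Site 1 63.2, Site 2 62.4, Site 3 14.4 → max 63.2 km
Only Candidate 3 has all residuals ≈ 0.

Candidate 3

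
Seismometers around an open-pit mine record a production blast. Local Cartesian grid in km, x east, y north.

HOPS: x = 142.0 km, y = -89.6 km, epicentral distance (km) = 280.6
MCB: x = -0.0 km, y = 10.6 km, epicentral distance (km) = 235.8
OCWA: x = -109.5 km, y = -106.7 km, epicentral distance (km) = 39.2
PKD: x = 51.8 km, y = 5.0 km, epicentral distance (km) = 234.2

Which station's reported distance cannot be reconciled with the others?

Solve using three stations at a time. Using HOPS, OCWA, PKD (subtract circle equations pairwise → linear system) gives (x, y) ≈ (-134.6, -136.8).
Distances from that point to each station vs reported:
  HOPS: calculated 280.6 vs reported 280.6 → residual 0.0 km
  MCB: calculated 199.6 vs reported 235.8 → residual 36.2 km
  OCWA: calculated 39.2 vs reported 39.2 → residual 0.0 km
  PKD: calculated 234.2 vs reported 234.2 → residual 0.0 km
HOPS, OCWA, PKD are mutually consistent (residuals ≈ 0); MCB is off by 36.2 km.

MCB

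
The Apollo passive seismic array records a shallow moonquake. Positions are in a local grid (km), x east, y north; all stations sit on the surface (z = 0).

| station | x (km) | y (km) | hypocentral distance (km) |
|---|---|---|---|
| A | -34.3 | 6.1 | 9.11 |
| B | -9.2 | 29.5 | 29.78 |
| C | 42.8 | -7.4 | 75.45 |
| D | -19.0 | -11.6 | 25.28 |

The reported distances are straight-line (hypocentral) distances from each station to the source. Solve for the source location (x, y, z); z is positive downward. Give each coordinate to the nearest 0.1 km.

(-30.3, 9.8, 7.3)

Each station gives a sphere (x−x_i)² + (y−y_i)² + z² = d_i² (stations at z=0).
Subtracting the A sphere from B and C: z² cancels, leaving linear equations in x and y:
50.2 x + 46.8 y = -1062.67
154.2 x − 27.0 y = -4936.81
Solving: x ≈ -30.301, y ≈ 9.795 km (keep extra digits for the depth step; rounded: -30.3, 9.8).
Then from the A sphere: z² = 9.11² − (x + 34.3)² − (y − 6.1)² with x = -30.301, y = 9.795, so z ≈ 7.304 ≈ 7.3 km.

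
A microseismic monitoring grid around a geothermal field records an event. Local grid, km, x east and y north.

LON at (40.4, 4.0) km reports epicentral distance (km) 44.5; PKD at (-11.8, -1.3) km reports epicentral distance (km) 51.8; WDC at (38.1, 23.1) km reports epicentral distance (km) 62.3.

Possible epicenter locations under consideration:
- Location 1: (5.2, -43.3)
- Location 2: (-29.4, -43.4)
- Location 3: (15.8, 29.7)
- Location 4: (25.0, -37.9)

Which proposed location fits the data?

For each candidate, compare |candidate − station| to the reported distance:
Location 1: residuals LON 14.5, PKD 6.5, WDC 11.8 → max 14.5 km
Location 2: residuals LON 39.9, PKD 6.2, WDC 32.5 → max 39.9 km
Location 3: residuals LON 8.9, PKD 10.3, WDC 39.0 → max 39.0 km
Location 4: residuals LON 0.1, PKD 0.1, WDC 0.1 → max 0.1 km
Only Location 4 has all residuals ≈ 0.

Location 4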